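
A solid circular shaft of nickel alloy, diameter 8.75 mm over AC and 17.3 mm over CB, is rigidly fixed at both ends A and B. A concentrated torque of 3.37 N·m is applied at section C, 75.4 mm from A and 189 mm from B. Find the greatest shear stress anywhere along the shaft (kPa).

Compatibility: T_A·a/J_AC = T_B·b/J_CB with T_A + T_B = T₀.
J_AC = 5.75×10^-10 m⁴, J_CB = 8.79×10^-9 m⁴, so T_A = T₀·(J_AC/a)/((J_AC/a)+(J_CB/b)) = 0.4749 N·m, T_B = 2.895 N·m.
τ in each portion: τ_AC = 3.61×10^6 Pa, τ_CB = 2.85×10^6 Pa; maximum is in AC.
τ_max = T_AC·r/J = 0.4749·0.00438/5.75×10^-10 = 3.610×10^6 Pa.

3610 kPa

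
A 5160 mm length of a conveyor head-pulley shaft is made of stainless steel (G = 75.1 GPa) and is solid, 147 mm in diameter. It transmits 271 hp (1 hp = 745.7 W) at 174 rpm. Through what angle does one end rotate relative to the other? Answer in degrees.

0.952°

ω = 2π·174/60 = 18.22 rad/s, so T = P/ω = 271×745.7 / 18.22 = 11090 N·m.
J = πd⁴/32 = π(0.147)⁴/32 = 4.584×10^-5 m⁴.
θ = T·L/(G·J) = 11090 × 5.16 / (75.1×10⁹ × 4.584×10^-5) = 0.01662 rad.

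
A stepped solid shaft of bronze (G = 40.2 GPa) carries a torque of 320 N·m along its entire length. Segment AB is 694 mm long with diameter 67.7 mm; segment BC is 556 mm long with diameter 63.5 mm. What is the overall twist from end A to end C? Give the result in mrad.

5.45 mrad

J_AB = π(0.0677)⁴/32 = 2.06×10^-6 m⁴; J_BC = π(0.0635)⁴/32 = 1.60×10^-6 m⁴.
θ = (T/G)·Σ L_i/J_i = (320.0/40.2×10⁹)·(0.694/2.06×10^-6 + 0.556/1.60×10^-6) = 5.451×10^-3 rad.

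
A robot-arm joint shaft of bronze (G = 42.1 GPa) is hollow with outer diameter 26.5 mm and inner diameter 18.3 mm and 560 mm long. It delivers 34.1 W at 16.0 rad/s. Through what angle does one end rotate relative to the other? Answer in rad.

ω = 16.0 rad/s, so T = P/ω = 34.1 / 16.00 = 2.131 N·m.
J = π(d_o⁴ − d_i⁴)/32 = π(0.0265⁴ − 0.0183⁴)/32 = 3.740×10^-8 m⁴.
θ = T·L/(G·J) = 2.131 × 0.560 / (42.1×10⁹ × 3.740×10^-8) = 7.579×10^-4 rad.

7.58e-4 rad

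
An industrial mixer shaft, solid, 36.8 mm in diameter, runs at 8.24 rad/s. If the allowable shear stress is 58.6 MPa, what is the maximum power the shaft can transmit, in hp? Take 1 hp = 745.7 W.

J = πd⁴/32 = π(0.0368)⁴/32 = 1.800×10^-7 m⁴.
T_max = τ_allow·J/r = 5.86×10^7 × 1.800×10^-7 / 0.0184 = 573.4 N·m.
ω = 8.24 rad/s, so P_max = T_max·ω = 4725 W.

6.34 hp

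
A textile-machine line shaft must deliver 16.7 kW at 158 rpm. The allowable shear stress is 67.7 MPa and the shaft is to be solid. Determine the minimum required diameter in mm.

42.3 mm

ω = 2π·158/60 = 16.55 rad/s, so T = P/ω = 16.7×10³ / 16.55 = 1009 N·m.
For a solid shaft τ_max = 16T/(πd³), so d = (16T/(π τ_allow))^(1/3) = (16·1009/(π·6.77×10^7))^(1/3) = 0.04235 m.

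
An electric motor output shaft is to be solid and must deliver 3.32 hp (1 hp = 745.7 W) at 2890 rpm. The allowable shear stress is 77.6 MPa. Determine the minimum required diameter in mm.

8.13 mm

ω = 2π·2890/60 = 302.6 rad/s, so T = P/ω = 3.32×745.7 / 302.6 = 8.180 N·m.
For a solid shaft τ_max = 16T/(πd³), so d = (16T/(π τ_allow))^(1/3) = (16·8.180/(π·7.76×10^7))^(1/3) = 0.008128 m.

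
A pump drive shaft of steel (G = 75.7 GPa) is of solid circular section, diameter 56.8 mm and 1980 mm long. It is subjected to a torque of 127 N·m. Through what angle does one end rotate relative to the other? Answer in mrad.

J = πd⁴/32 = π(0.0568)⁴/32 = 1.022×10^-6 m⁴.
θ = T·L/(G·J) = 127.0 × 1.98 / (75.7×10⁹ × 1.022×10^-6) = 3.251×10^-3 rad.

3.25 mrad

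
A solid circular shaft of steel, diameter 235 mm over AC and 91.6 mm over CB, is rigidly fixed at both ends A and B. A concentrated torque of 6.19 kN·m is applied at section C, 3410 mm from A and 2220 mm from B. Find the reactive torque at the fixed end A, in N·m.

5980 N·m

Compatibility: T_A·a/J_AC = T_B·b/J_CB with T_A + T_B = T₀.
J_AC = 2.99×10^-4 m⁴, J_CB = 6.91×10^-6 m⁴, so T_A = T₀·(J_AC/a)/((J_AC/a)+(J_CB/b)) = 5978 N·m, T_B = 212.0 N·m.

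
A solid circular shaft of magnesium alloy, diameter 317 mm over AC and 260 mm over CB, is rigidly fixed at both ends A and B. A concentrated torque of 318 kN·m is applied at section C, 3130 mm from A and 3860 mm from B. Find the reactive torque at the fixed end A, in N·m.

233000 N·m

Compatibility: T_A·a/J_AC = T_B·b/J_CB with T_A + T_B = T₀.
J_AC = 9.91×10^-4 m⁴, J_CB = 4.49×10^-4 m⁴, so T_A = T₀·(J_AC/a)/((J_AC/a)+(J_CB/b)) = 232600 N·m, T_B = 85370 N·m.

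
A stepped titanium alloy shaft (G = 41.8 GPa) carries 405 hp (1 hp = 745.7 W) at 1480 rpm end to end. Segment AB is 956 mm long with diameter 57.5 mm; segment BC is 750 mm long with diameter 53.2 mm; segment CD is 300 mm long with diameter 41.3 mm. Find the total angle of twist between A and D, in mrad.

135 mrad

ω = 2π·1480/60 = 155.0 rad/s, so T = P/ω = 405×745.7 / 155.0 = 1949 N·m.
J_AB = π(0.0575)⁴/32 = 1.07×10^-6 m⁴; J_BC = π(0.0532)⁴/32 = 7.86×10^-7 m⁴; J_CD = π(0.0413)⁴/32 = 2.86×10^-7 m⁴.
θ = (T/G)·Σ L_i/J_i = (1949/41.8×10⁹)·(0.956/1.07×10^-6 + 0.750/7.86×10^-7 + 0.300/2.86×10^-7) = 0.1350 rad.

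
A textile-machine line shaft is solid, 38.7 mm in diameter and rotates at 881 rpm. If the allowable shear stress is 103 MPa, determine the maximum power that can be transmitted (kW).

J = πd⁴/32 = π(0.0387)⁴/32 = 2.202×10^-7 m⁴.
T_max = τ_allow·J/r = 1.03×10^8 × 2.202×10^-7 / 0.0194 = 1172 N·m.
ω = 2π·881/60 = 92.26 rad/s, so P_max = T_max·ω = 1.081×10^5 W.

108 kW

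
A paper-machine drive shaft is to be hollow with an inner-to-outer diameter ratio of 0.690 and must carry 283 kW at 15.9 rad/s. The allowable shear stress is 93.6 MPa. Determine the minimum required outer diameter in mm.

ω = 15.9 rad/s, so T = P/ω = 283×10³ / 15.90 = 17800 N·m.
For a hollow shaft with d_i/d_o = 0.690: τ_max = 16T/(π d_o³ (1−k⁴)), so d_o = [16T/(π τ_allow (1−k⁴))]^(1/3) = [16·17800/(π·9.36×10^7·0.7733)]^(1/3) = 0.1078 m.

108 mm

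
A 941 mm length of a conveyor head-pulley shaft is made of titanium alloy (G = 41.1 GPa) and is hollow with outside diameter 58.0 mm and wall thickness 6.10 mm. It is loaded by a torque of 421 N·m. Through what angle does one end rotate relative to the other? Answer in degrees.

0.813°

J = π(d_o⁴ − d_i⁴)/32 = π(0.0580⁴ − 0.0458⁴)/32 = 6.790×10^-7 m⁴.
θ = T·L/(G·J) = 421.0 × 0.941 / (41.1×10⁹ × 6.790×10^-7) = 0.01420 rad.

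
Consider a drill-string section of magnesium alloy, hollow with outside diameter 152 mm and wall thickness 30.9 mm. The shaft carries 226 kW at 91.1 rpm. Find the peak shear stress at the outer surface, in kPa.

ω = 2π·91.1/60 = 9.540 rad/s, so T = P/ω = 226×10³ / 9.540 = 23690 N·m.
J = π(d_o⁴ − d_i⁴)/32 = π(0.152⁴ − 0.0902⁴)/32 = 4.591×10^-5 m⁴.
τ_max = T·r/J = 23690 × 0.0760 / 4.591×10^-5 = 3.922×10^7 Pa.

39200 kPa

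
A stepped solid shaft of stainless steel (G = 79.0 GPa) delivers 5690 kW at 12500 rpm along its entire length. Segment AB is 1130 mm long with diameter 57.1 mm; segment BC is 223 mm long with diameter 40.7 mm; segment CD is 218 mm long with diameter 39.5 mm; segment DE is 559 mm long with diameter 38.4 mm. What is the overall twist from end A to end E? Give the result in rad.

0.299 rad

ω = 2π·12500/60 = 1309 rad/s, so T = P/ω = 5690×10³ / 1309 = 4347 N·m.
J_AB = π(0.0571)⁴/32 = 1.04×10^-6 m⁴; J_BC = π(0.0407)⁴/32 = 2.69×10^-7 m⁴; J_CD = π(0.0395)⁴/32 = 2.39×10^-7 m⁴; J_DE = π(0.0384)⁴/32 = 2.13×10^-7 m⁴.
θ = (T/G)·Σ L_i/J_i = (4347/79.0×10⁹)·(1.13/1.04×10^-6 + 0.223/2.69×10^-7 + 0.218/2.39×10^-7 + 0.559/2.13×10^-7) = 0.2994 rad.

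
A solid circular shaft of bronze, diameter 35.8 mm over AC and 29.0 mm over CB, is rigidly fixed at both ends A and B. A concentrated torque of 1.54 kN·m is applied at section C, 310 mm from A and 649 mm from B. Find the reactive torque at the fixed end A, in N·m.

1280 N·m

Compatibility: T_A·a/J_AC = T_B·b/J_CB with T_A + T_B = T₀.
J_AC = 1.61×10^-7 m⁴, J_CB = 6.94×10^-8 m⁴, so T_A = T₀·(J_AC/a)/((J_AC/a)+(J_CB/b)) = 1277 N·m, T_B = 262.7 N·m.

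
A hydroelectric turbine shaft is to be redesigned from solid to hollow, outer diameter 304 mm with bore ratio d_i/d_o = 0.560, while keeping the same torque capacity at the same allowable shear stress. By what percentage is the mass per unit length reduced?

26.5 %

Equal τ_max and T ⇒ the solid shaft needs d_s³ = d_o³(1−k⁴), so d_s = 304·(1−0.560⁴)^(1/3) = 293.7 mm.
Area ratio A_h/A_s = d_o²(1−k²)/d_s² = (1−k²)/(1−k⁴)^(2/3) = 0.7354.
Mass saving = 1 − 0.7354 = 26.5 %.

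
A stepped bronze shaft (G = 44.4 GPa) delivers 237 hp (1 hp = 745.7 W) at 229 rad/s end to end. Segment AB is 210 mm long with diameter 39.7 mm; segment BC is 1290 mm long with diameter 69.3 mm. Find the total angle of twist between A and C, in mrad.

ω = 229 rad/s, so T = P/ω = 237×745.7 / 229.0 = 771.8 N·m.
J_AB = π(0.0397)⁴/32 = 2.44×10^-7 m⁴; J_BC = π(0.0693)⁴/32 = 2.26×10^-6 m⁴.
θ = (T/G)·Σ L_i/J_i = (771.8/44.4×10⁹)·(0.210/2.44×10^-7 + 1.29/2.26×10^-6) = 0.02487 rad.

24.9 mrad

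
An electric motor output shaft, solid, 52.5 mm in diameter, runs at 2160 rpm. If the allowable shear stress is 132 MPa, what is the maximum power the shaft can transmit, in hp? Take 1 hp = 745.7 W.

J = πd⁴/32 = π(0.0525)⁴/32 = 7.458×10^-7 m⁴.
T_max = τ_allow·J/r = 1.32×10^8 × 7.458×10^-7 / 0.0262 = 3750 N·m.
ω = 2π·2160/60 = 226.2 rad/s, so P_max = T_max·ω = 8.483×10^5 W.

1140 hp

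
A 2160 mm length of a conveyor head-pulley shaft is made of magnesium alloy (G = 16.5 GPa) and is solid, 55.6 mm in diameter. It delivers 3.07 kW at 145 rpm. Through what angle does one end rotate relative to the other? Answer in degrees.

ω = 2π·145/60 = 15.18 rad/s, so T = P/ω = 3.07×10³ / 15.18 = 202.2 N·m.
J = πd⁴/32 = π(0.0556)⁴/32 = 9.382×10^-7 m⁴.
θ = T·L/(G·J) = 202.2 × 2.16 / (16.5×10⁹ × 9.382×10^-7) = 0.02821 rad.

1.62°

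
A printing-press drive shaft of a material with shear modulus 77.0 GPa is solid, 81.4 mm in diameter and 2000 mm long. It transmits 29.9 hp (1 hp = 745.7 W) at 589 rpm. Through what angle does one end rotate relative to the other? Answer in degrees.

0.125°

ω = 2π·589/60 = 61.68 rad/s, so T = P/ω = 29.9×745.7 / 61.68 = 361.5 N·m.
J = πd⁴/32 = π(0.0814)⁴/32 = 4.310×10^-6 m⁴.
θ = T·L/(G·J) = 361.5 × 2.00 / (77.0×10⁹ × 4.310×10^-6) = 2.178×10^-3 rad.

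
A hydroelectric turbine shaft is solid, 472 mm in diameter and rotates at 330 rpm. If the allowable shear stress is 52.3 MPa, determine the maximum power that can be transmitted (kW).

37300 kW

J = πd⁴/32 = π(0.472)⁴/32 = 4.873×10^-3 m⁴.
T_max = τ_allow·J/r = 5.23×10^7 × 4.873×10^-3 / 0.236 = 1.080e6 N·m.
ω = 2π·330/60 = 34.56 rad/s, so P_max = T_max·ω = 3.732×10^7 W.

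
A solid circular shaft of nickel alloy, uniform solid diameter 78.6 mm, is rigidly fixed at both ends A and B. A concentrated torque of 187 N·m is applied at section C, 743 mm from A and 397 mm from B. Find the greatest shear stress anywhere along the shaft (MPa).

With uniform GJ and both ends fixed, compatibility θ_AC = θ_CB gives T_A·a = T_B·b, together with T_A + T_B = T₀.
T_A = T₀·b/(a+b) = 187.0·397/1140 = 65.12 N·m; T_B = 121.9 N·m.
τ in each portion: τ_AC = 6.83×10^5 Pa, τ_CB = 1.28×10^6 Pa; maximum is in CB.
τ_max = T_CB·r/J = 121.9·0.0393/3.75×10^-6 = 1.278×10^6 Pa.

1.28 MPa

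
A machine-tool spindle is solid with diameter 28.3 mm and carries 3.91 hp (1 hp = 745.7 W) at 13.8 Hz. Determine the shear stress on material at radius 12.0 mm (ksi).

0.929 ksi

ω = 2π·13.8 = 86.71 rad/s, so T = P/ω = 3.91×745.7 / 86.71 = 33.63 N·m.
J = πd⁴/32 = π(0.0283)⁴/32 = 6.297×10^-8 m⁴.
Shear stress varies linearly with radius: τ = T·r/J = 33.63 × 0.0120 / 6.297×10^-8 = 6.408×10^6 Pa.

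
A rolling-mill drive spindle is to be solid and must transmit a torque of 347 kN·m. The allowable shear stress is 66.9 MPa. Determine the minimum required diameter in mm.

For a solid shaft τ_max = 16T/(πd³), so d = (16T/(π τ_allow))^(1/3) = (16·347000/(π·6.69×10^7))^(1/3) = 0.2978 m.

298 mm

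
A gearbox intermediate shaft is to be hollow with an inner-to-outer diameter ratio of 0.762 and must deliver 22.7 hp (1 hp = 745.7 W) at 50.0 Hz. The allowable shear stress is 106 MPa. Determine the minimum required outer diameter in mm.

15.7 mm

ω = 2π·50.0 = 314.2 rad/s, so T = P/ω = 22.7×745.7 / 314.2 = 53.88 N·m.
For a hollow shaft with d_i/d_o = 0.762: τ_max = 16T/(π d_o³ (1−k⁴)), so d_o = [16T/(π τ_allow (1−k⁴))]^(1/3) = [16·53.88/(π·1.06×10^8·0.6629)]^(1/3) = 0.01575 m.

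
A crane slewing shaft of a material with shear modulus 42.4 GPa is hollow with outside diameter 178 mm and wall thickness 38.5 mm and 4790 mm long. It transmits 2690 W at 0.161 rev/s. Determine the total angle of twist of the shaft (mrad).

3.40 mrad

ω = 2π·0.161 = 1.012 rad/s, so T = P/ω = 2690 / 1.012 = 2659 N·m.
J = π(d_o⁴ − d_i⁴)/32 = π(0.178⁴ − 0.101⁴)/32 = 8.834×10^-5 m⁴.
θ = T·L/(G·J) = 2659 × 4.79 / (42.4×10⁹ × 8.834×10^-5) = 3.401×10^-3 rad.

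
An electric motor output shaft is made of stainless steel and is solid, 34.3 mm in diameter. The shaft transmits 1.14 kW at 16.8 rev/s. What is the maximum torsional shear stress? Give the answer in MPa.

ω = 2π·16.8 = 105.6 rad/s, so T = P/ω = 1.14×10³ / 105.6 = 10.80 N·m.
J = πd⁴/32 = π(0.0343)⁴/32 = 1.359×10^-7 m⁴.
τ_max = T·r/J = 10.80 × 0.0171 / 1.359×10^-7 = 1.363×10^6 Pa.

1.36 MPa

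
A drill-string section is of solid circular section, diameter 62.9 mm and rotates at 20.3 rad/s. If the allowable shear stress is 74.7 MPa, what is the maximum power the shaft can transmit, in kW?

J = πd⁴/32 = π(0.0629)⁴/32 = 1.537×10^-6 m⁴.
T_max = τ_allow·J/r = 7.47×10^7 × 1.537×10^-6 / 0.0314 = 3650 N·m.
ω = 20.3 rad/s, so P_max = T_max·ω = 7.410×10^4 W.

74.1 kW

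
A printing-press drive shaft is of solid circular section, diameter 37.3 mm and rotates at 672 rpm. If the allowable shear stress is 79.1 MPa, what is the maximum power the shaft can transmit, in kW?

J = πd⁴/32 = π(0.0373)⁴/32 = 1.900×10^-7 m⁴.
T_max = τ_allow·J/r = 7.91×10^7 × 1.900×10^-7 / 0.0186 = 806.0 N·m.
ω = 2π·672/60 = 70.37 rad/s, so P_max = T_max·ω = 5.672×10^4 W.

56.7 kW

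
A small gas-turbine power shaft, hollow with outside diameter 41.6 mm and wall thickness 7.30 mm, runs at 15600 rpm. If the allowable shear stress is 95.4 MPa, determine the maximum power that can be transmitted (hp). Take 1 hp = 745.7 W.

2430 hp

J = π(d_o⁴ − d_i⁴)/32 = π(0.0416⁴ − 0.0270⁴)/32 = 2.418×10^-7 m⁴.
T_max = τ_allow·J/r = 9.54×10^7 × 2.418×10^-7 / 0.0208 = 1109 N·m.
ω = 2π·15600/60 = 1634 rad/s, so P_max = T_max·ω = 1.812×10^6 W.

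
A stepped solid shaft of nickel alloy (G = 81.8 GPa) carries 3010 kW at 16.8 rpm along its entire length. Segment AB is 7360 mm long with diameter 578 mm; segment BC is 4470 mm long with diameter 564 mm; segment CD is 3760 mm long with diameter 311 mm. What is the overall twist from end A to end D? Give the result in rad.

ω = 2π·16.8/60 = 1.759 rad/s, so T = P/ω = 3010×10³ / 1.759 = 1.711e6 N·m.
J_AB = π(0.578)⁴/32 = 0.0110 m⁴; J_BC = π(0.564)⁴/32 = 9.93×10^-3 m⁴; J_CD = π(0.311)⁴/32 = 9.18×10^-4 m⁴.
θ = (T/G)·Σ L_i/J_i = (1.711e6/81.8×10⁹)·(7.36/0.0110 + 4.47/9.93×10^-3 + 3.76/9.18×10^-4) = 0.1091 rad.

0.109 rad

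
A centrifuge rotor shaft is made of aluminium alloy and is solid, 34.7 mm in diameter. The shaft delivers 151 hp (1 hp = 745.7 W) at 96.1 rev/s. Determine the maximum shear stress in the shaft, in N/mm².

22.7 N/mm²

ω = 2π·96.1 = 603.8 rad/s, so T = P/ω = 151×745.7 / 603.8 = 186.5 N·m.
J = πd⁴/32 = π(0.0347)⁴/32 = 1.423×10^-7 m⁴.
τ_max = T·r/J = 186.5 × 0.0174 / 1.423×10^-7 = 2.273×10^7 Pa.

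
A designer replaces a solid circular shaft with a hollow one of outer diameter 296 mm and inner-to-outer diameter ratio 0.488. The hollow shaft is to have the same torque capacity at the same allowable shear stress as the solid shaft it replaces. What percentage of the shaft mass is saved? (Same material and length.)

20.8 %

Equal τ_max and T ⇒ the solid shaft needs d_s³ = d_o³(1−k⁴), so d_s = 296·(1−0.488⁴)^(1/3) = 290.3 mm.
Area ratio A_h/A_s = d_o²(1−k²)/d_s² = (1−k²)/(1−k⁴)^(2/3) = 0.7921.
Mass saving = 1 − 0.7921 = 20.8 %.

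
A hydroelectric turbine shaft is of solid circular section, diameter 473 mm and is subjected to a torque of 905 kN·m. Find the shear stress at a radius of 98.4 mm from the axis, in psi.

2630 psi

J = πd⁴/32 = π(0.473)⁴/32 = 4.914×10^-3 m⁴.
Shear stress varies linearly with radius: τ = T·r/J = 905000 × 0.0984 / 4.914×10^-3 = 1.812×10^7 Pa.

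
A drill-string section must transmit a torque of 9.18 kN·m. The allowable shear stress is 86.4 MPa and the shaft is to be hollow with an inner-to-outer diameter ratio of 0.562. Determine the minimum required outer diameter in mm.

84.4 mm

For a hollow shaft with d_i/d_o = 0.562: τ_max = 16T/(π d_o³ (1−k⁴)), so d_o = [16T/(π τ_allow (1−k⁴))]^(1/3) = [16·9180/(π·8.64×10^7·0.9002)]^(1/3) = 0.08439 m.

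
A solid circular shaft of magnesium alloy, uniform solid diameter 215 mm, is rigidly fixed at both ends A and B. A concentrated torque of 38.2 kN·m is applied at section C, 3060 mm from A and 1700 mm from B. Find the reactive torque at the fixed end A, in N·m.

With uniform GJ and both ends fixed, compatibility θ_AC = θ_CB gives T_A·a = T_B·b, together with T_A + T_B = T₀.
T_A = T₀·b/(a+b) = 38200·1700/4760 = 13640 N·m; T_B = 24560 N·m.

13600 N·m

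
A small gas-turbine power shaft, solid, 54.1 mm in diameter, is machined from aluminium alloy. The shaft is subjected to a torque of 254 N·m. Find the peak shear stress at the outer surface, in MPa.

8.17 MPa

J = πd⁴/32 = π(0.0541)⁴/32 = 8.410×10^-7 m⁴.
τ_max = T·r/J = 254.0 × 0.0271 / 8.410×10^-7 = 8.170×10^6 Pa.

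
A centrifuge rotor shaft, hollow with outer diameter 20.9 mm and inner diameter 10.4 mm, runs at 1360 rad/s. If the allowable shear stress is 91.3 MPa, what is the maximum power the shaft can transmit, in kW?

J = π(d_o⁴ − d_i⁴)/32 = π(0.0209⁴ − 0.0104⁴)/32 = 1.758×10^-8 m⁴.
T_max = τ_allow·J/r = 9.13×10^7 × 1.758×10^-8 / 0.0104 = 153.6 N·m.
ω = 1360 rad/s, so P_max = T_max·ω = 2.089×10^5 W.

209 kW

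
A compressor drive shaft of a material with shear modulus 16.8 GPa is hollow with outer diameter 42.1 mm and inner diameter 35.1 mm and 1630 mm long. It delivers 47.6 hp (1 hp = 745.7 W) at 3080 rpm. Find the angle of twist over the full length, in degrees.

ω = 2π·3080/60 = 322.5 rad/s, so T = P/ω = 47.6×745.7 / 322.5 = 110.1 N·m.
J = π(d_o⁴ − d_i⁴)/32 = π(0.0421⁴ − 0.0351⁴)/32 = 1.594×10^-7 m⁴.
θ = T·L/(G·J) = 110.1 × 1.63 / (16.8×10⁹ × 1.594×10^-7) = 0.06699 rad.

3.84°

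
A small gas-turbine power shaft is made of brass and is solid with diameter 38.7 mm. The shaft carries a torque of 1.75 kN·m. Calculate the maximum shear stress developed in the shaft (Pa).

1.54e8 Pa

J = πd⁴/32 = π(0.0387)⁴/32 = 2.202×10^-7 m⁴.
τ_max = T·r/J = 1750 × 0.0194 / 2.202×10^-7 = 1.538×10^8 Pa.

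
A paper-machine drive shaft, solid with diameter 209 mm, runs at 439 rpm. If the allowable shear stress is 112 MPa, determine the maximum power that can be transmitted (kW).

J = πd⁴/32 = π(0.209)⁴/32 = 1.873×10^-4 m⁴.
T_max = τ_allow·J/r = 1.12×10^8 × 1.873×10^-4 / 0.104 = 200800 N·m.
ω = 2π·439/60 = 45.97 rad/s, so P_max = T_max·ω = 9.230×10^6 W.

9230 kW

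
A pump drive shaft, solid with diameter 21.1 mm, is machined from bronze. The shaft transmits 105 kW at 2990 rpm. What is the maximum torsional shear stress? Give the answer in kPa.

ω = 2π·2990/60 = 313.1 rad/s, so T = P/ω = 105×10³ / 313.1 = 335.3 N·m.
J = πd⁴/32 = π(0.0211)⁴/32 = 1.946×10^-8 m⁴.
τ_max = T·r/J = 335.3 × 0.0106 / 1.946×10^-8 = 1.818×10^8 Pa.

182000 kPa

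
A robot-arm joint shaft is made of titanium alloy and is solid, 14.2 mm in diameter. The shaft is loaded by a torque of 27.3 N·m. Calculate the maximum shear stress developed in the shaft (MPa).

J = πd⁴/32 = π(0.0142)⁴/32 = 3.992×10^-9 m⁴.
τ_max = T·r/J = 27.30 × 0.00710 / 3.992×10^-9 = 4.856×10^7 Pa.

48.6 MPa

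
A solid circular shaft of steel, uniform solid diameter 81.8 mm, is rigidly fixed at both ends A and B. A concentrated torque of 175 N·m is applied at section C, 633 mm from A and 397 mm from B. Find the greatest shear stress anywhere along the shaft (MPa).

1.00 MPa

With uniform GJ and both ends fixed, compatibility θ_AC = θ_CB gives T_A·a = T_B·b, together with T_A + T_B = T₀.
T_A = T₀·b/(a+b) = 175.0·397/1030 = 67.45 N·m; T_B = 107.5 N·m.
τ in each portion: τ_AC = 6.28×10^5 Pa, τ_CB = 1.00×10^6 Pa; maximum is in CB.
τ_max = T_CB·r/J = 107.5·0.0409/4.40×10^-6 = 1.001×10^6 Pa.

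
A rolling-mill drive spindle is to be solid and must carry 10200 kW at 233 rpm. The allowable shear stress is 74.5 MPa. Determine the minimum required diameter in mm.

ω = 2π·233/60 = 24.40 rad/s, so T = P/ω = 10200×10³ / 24.40 = 418000 N·m.
For a solid shaft τ_max = 16T/(πd³), so d = (16T/(π τ_allow))^(1/3) = (16·418000/(π·7.45×10^7))^(1/3) = 0.3057 m.

306 mm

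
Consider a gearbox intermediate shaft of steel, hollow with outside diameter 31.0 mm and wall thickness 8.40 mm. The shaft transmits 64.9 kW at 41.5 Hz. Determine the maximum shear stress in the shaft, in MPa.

44.5 MPa

ω = 2π·41.5 = 260.8 rad/s, so T = P/ω = 64.9×10³ / 260.8 = 248.9 N·m.
J = π(d_o⁴ − d_i⁴)/32 = π(0.0310⁴ − 0.0142⁴)/32 = 8.667×10^-8 m⁴.
τ_max = T·r/J = 248.9 × 0.0155 / 8.667×10^-8 = 4.451×10^7 Pa.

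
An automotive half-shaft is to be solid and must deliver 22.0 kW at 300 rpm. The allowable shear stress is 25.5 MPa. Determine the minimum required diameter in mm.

51.9 mm

ω = 2π·300/60 = 31.42 rad/s, so T = P/ω = 22.0×10³ / 31.42 = 700.3 N·m.
For a solid shaft τ_max = 16T/(πd³), so d = (16T/(π τ_allow))^(1/3) = (16·700.3/(π·2.55×10^7))^(1/3) = 0.05191 m.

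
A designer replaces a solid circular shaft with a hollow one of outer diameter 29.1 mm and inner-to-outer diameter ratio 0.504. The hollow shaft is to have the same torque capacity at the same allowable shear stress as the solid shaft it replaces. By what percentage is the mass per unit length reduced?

Equal τ_max and T ⇒ the solid shaft needs d_s³ = d_o³(1−k⁴), so d_s = 29.1·(1−0.504⁴)^(1/3) = 28.46 mm.
Area ratio A_h/A_s = d_o²(1−k²)/d_s² = (1−k²)/(1−k⁴)^(2/3) = 0.7799.
Mass saving = 1 − 0.7799 = 22.0 %.

22.0 %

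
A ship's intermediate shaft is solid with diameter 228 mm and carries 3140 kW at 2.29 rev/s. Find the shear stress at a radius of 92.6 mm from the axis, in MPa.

76.2 MPa

ω = 2π·2.29 = 14.39 rad/s, so T = P/ω = 3140×10³ / 14.39 = 218200 N·m.
J = πd⁴/32 = π(0.228)⁴/32 = 2.653×10^-4 m⁴.
Shear stress varies linearly with radius: τ = T·r/J = 218200 × 0.0926 / 2.653×10^-4 = 7.617×10^7 Pa.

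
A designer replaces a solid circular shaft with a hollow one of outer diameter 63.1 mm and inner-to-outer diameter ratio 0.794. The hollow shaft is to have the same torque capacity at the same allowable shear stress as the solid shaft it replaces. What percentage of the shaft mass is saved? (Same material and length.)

Equal τ_max and T ⇒ the solid shaft needs d_s³ = d_o³(1−k⁴), so d_s = 63.1·(1−0.794⁴)^(1/3) = 53.30 mm.
Area ratio A_h/A_s = d_o²(1−k²)/d_s² = (1−k²)/(1−k⁴)^(2/3) = 0.5180.
Mass saving = 1 − 0.5180 = 48.2 %.

48.2 %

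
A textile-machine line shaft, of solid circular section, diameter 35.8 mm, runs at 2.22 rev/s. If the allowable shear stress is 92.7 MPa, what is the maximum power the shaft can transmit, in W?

11600 W

J = πd⁴/32 = π(0.0358)⁴/32 = 1.613×10^-7 m⁴.
T_max = τ_allow·J/r = 9.27×10^7 × 1.613×10^-7 / 0.0179 = 835.1 N·m.
ω = 2π·2.22 = 13.95 rad/s, so P_max = T_max·ω = 1.165×10^4 W.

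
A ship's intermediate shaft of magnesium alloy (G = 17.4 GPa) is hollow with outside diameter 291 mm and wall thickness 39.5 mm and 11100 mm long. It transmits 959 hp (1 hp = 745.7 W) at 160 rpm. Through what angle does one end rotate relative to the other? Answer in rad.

ω = 2π·160/60 = 16.76 rad/s, so T = P/ω = 959×745.7 / 16.76 = 42680 N·m.
J = π(d_o⁴ − d_i⁴)/32 = π(0.291⁴ − 0.212⁴)/32 = 5.057×10^-4 m⁴.
θ = T·L/(G·J) = 42680 × 11.1 / (17.4×10⁹ × 5.057×10^-4) = 0.05384 rad.

0.0538 rad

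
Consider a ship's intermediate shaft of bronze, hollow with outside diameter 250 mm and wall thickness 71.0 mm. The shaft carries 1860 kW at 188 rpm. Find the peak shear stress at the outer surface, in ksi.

4.63 ksi

ω = 2π·188/60 = 19.69 rad/s, so T = P/ω = 1860×10³ / 19.69 = 94480 N·m.
J = π(d_o⁴ − d_i⁴)/32 = π(0.250⁴ − 0.108⁴)/32 = 3.701×10^-4 m⁴.
τ_max = T·r/J = 94480 × 0.125 / 3.701×10^-4 = 3.191×10^7 Pa.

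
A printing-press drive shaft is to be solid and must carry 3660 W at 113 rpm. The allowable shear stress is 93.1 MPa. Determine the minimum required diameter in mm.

ω = 2π·113/60 = 11.83 rad/s, so T = P/ω = 3660 / 11.83 = 309.3 N·m.
For a solid shaft τ_max = 16T/(πd³), so d = (16T/(π τ_allow))^(1/3) = (16·309.3/(π·9.31×10^7))^(1/3) = 0.02567 m.

25.7 mm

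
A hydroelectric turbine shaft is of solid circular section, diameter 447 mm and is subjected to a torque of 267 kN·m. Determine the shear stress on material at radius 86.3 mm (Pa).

J = πd⁴/32 = π(0.447)⁴/32 = 3.919×10^-3 m⁴.
Shear stress varies linearly with radius: τ = T·r/J = 267000 × 0.0863 / 3.919×10^-3 = 5.879×10^6 Pa.

5.88e6 Pa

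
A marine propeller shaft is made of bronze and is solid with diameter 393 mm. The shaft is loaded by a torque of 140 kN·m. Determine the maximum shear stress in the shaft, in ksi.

J = πd⁴/32 = π(0.393)⁴/32 = 2.342×10^-3 m⁴.
τ_max = T·r/J = 140000 × 0.197 / 2.342×10^-3 = 1.175×10^7 Pa.

1.70 ksi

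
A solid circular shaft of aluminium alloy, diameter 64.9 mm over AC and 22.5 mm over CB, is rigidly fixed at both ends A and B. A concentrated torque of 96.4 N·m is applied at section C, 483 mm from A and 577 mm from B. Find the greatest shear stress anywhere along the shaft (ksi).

Compatibility: T_A·a/J_AC = T_B·b/J_CB with T_A + T_B = T₀.
J_AC = 1.74×10^-6 m⁴, J_CB = 2.52×10^-8 m⁴, so T_A = T₀·(J_AC/a)/((J_AC/a)+(J_CB/b)) = 95.25 N·m, T_B = 1.152 N·m.
τ in each portion: τ_AC = 1.77×10^6 Pa, τ_CB = 5.15×10^5 Pa; maximum is in AC.
τ_max = T_AC·r/J = 95.25·0.0324/1.74×10^-6 = 1.775×10^6 Pa.

0.257 ksi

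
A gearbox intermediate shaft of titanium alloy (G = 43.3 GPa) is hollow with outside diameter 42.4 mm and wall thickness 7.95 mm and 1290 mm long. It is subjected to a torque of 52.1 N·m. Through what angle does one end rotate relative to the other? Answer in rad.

0.00577 rad

J = π(d_o⁴ − d_i⁴)/32 = π(0.0424⁴ − 0.0265⁴)/32 = 2.689×10^-7 m⁴.
θ = T·L/(G·J) = 52.10 × 1.29 / (43.3×10⁹ × 2.689×10^-7) = 5.773×10^-3 rad.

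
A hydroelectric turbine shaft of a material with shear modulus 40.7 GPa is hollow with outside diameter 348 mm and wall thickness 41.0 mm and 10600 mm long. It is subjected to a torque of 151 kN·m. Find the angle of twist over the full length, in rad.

0.0415 rad

J = π(d_o⁴ − d_i⁴)/32 = π(0.348⁴ − 0.266⁴)/32 = 9.483×10^-4 m⁴.
θ = T·L/(G·J) = 151000 × 10.6 / (40.7×10⁹ × 9.483×10^-4) = 0.04147 rad.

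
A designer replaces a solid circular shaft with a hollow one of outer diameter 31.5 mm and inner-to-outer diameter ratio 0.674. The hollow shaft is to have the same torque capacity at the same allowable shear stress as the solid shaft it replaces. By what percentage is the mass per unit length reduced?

36.3 %

Equal τ_max and T ⇒ the solid shaft needs d_s³ = d_o³(1−k⁴), so d_s = 31.5·(1−0.674⁴)^(1/3) = 29.16 mm.
Area ratio A_h/A_s = d_o²(1−k²)/d_s² = (1−k²)/(1−k⁴)^(2/3) = 0.6366.
Mass saving = 1 − 0.6366 = 36.3 %.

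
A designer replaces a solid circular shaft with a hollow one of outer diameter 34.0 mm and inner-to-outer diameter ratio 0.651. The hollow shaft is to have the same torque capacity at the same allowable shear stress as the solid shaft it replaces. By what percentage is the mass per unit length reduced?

34.3 %

Equal τ_max and T ⇒ the solid shaft needs d_s³ = d_o³(1−k⁴), so d_s = 34.0·(1−0.651⁴)^(1/3) = 31.83 mm.
Area ratio A_h/A_s = d_o²(1−k²)/d_s² = (1−k²)/(1−k⁴)^(2/3) = 0.6575.
Mass saving = 1 − 0.6575 = 34.3 %.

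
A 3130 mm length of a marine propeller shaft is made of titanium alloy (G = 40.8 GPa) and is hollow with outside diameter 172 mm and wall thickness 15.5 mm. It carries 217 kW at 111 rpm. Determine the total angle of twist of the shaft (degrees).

1.74°

ω = 2π·111/60 = 11.62 rad/s, so T = P/ω = 217×10³ / 11.62 = 18670 N·m.
J = π(d_o⁴ − d_i⁴)/32 = π(0.172⁴ − 0.141⁴)/32 = 4.712×10^-5 m⁴.
θ = T·L/(G·J) = 18670 × 3.13 / (40.8×10⁹ × 4.712×10^-5) = 0.03039 rad.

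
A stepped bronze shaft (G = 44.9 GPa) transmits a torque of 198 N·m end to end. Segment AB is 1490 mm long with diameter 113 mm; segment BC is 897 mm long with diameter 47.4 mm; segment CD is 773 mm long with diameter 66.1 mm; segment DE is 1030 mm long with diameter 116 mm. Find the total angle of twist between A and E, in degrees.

J_AB = π(0.113)⁴/32 = 1.60×10^-5 m⁴; J_BC = π(0.0474)⁴/32 = 4.96×10^-7 m⁴; J_CD = π(0.0661)⁴/32 = 1.87×10^-6 m⁴; J_DE = π(0.116)⁴/32 = 1.78×10^-5 m⁴.
θ = (T/G)·Σ L_i/J_i = (198.0/44.9×10⁹)·(1.49/1.60×10^-5 + 0.897/4.96×10^-7 + 0.773/1.87×10^-6 + 1.03/1.78×10^-5) = 0.01047 rad.

0.600°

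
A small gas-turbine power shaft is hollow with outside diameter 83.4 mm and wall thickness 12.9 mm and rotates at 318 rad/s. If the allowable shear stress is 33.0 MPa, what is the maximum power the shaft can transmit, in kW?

923 kW

J = π(d_o⁴ − d_i⁴)/32 = π(0.0834⁴ − 0.0576⁴)/32 = 3.669×10^-6 m⁴.
T_max = τ_allow·J/r = 3.30×10^7 × 3.669×10^-6 / 0.0417 = 2904 N·m.
ω = 318 rad/s, so P_max = T_max·ω = 9.233×10^5 W.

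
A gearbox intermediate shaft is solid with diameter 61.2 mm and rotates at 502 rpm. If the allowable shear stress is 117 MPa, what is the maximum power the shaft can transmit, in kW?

J = πd⁴/32 = π(0.0612)⁴/32 = 1.377×10^-6 m⁴.
T_max = τ_allow·J/r = 1.17×10^8 × 1.377×10^-6 / 0.0306 = 5266 N·m.
ω = 2π·502/60 = 52.57 rad/s, so P_max = T_max·ω = 2.768×10^5 W.

277 kW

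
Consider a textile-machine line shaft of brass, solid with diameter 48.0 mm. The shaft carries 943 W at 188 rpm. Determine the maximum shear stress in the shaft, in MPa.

2.21 MPa

ω = 2π·188/60 = 19.69 rad/s, so T = P/ω = 943 / 19.69 = 47.90 N·m.
J = πd⁴/32 = π(0.0480)⁴/32 = 5.212×10^-7 m⁴.
τ_max = T·r/J = 47.90 × 0.0240 / 5.212×10^-7 = 2.206×10^6 Pa.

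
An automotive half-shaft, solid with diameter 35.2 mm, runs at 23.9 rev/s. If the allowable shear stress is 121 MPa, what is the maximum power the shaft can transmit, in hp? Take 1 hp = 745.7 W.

J = πd⁴/32 = π(0.0352)⁴/32 = 1.507×10^-7 m⁴.
T_max = τ_allow·J/r = 1.21×10^8 × 1.507×10^-7 / 0.0176 = 1036 N·m.
ω = 2π·23.9 = 150.2 rad/s, so P_max = T_max·ω = 1.556×10^5 W.

209 hp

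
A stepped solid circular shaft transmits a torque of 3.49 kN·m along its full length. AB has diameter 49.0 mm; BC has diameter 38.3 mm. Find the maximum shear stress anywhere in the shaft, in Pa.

Under the same torque, τ_max = 16T/(πd³) is largest where d is smallest — segment BC (d = 38.3 mm).
τ_max = 16·3490/(π·(0.0383)³) = 3.164×10^8 Pa.

3.16e8 Pa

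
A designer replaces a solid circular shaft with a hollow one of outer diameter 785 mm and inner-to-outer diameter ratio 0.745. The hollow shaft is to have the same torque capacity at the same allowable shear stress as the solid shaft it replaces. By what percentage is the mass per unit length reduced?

Equal τ_max and T ⇒ the solid shaft needs d_s³ = d_o³(1−k⁴), so d_s = 785·(1−0.745⁴)^(1/3) = 694.3 mm.
Area ratio A_h/A_s = d_o²(1−k²)/d_s² = (1−k²)/(1−k⁴)^(2/3) = 0.5688.
Mass saving = 1 − 0.5688 = 43.1 %.

43.1 %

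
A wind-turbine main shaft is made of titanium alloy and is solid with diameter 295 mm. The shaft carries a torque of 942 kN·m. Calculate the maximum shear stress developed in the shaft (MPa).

187 MPa

J = πd⁴/32 = π(0.295)⁴/32 = 7.435×10^-4 m⁴.
τ_max = T·r/J = 942000 × 0.147 / 7.435×10^-4 = 1.869×10^8 Pa.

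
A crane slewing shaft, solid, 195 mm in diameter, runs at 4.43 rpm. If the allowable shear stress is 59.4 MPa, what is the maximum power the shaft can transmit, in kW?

40.1 kW

J = πd⁴/32 = π(0.195)⁴/32 = 1.420×10^-4 m⁴.
T_max = τ_allow·J/r = 5.94×10^7 × 1.420×10^-4 / 0.0975 = 86480 N·m.
ω = 2π·4.43/60 = 0.4639 rad/s, so P_max = T_max·ω = 4.012×10^4 W.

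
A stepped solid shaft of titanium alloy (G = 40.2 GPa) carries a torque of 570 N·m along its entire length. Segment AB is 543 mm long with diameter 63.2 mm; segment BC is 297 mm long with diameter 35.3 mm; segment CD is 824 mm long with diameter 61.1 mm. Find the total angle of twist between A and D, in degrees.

2.35°

J_AB = π(0.0632)⁴/32 = 1.57×10^-6 m⁴; J_BC = π(0.0353)⁴/32 = 1.52×10^-7 m⁴; J_CD = π(0.0611)⁴/32 = 1.37×10^-6 m⁴.
θ = (T/G)·Σ L_i/J_i = (570.0/40.2×10⁹)·(0.543/1.57×10^-6 + 0.297/1.52×10^-7 + 0.824/1.37×10^-6) = 0.04108 rad.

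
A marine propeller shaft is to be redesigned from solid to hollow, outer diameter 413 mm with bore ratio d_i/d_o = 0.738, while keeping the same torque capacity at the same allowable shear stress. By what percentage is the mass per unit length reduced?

42.4 %

Equal τ_max and T ⇒ the solid shaft needs d_s³ = d_o³(1−k⁴), so d_s = 413·(1−0.738⁴)^(1/3) = 367.3 mm.
Area ratio A_h/A_s = d_o²(1−k²)/d_s² = (1−k²)/(1−k⁴)^(2/3) = 0.5757.
Mass saving = 1 − 0.5757 = 42.4 %.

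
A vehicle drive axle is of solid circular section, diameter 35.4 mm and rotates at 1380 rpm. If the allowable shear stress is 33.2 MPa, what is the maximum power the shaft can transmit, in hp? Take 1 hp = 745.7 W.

56.0 hp

J = πd⁴/32 = π(0.0354)⁴/32 = 1.542×10^-7 m⁴.
T_max = τ_allow·J/r = 3.32×10^7 × 1.542×10^-7 / 0.0177 = 289.2 N·m.
ω = 2π·1380/60 = 144.5 rad/s, so P_max = T_max·ω = 4.179×10^4 W.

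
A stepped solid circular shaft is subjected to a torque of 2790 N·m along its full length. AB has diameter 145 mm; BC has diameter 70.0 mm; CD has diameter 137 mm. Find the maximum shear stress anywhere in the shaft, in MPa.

41.4 MPa

Under the same torque, τ_max = 16T/(πd³) is largest where d is smallest — segment BC (d = 70.0 mm).
τ_max = 16·2790/(π·(0.0700)³) = 4.143×10^7 Pa.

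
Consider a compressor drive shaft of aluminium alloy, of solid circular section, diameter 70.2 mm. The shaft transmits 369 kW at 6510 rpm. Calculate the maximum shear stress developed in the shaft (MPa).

7.97 MPa

ω = 2π·6510/60 = 681.7 rad/s, so T = P/ω = 369×10³ / 681.7 = 541.3 N·m.
J = πd⁴/32 = π(0.0702)⁴/32 = 2.384×10^-6 m⁴.
τ_max = T·r/J = 541.3 × 0.0351 / 2.384×10^-6 = 7.968×10^6 Pa.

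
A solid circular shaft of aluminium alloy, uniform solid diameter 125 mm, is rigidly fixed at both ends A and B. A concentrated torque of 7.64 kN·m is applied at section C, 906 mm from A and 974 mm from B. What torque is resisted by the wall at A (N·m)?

3960 N·m

With uniform GJ and both ends fixed, compatibility θ_AC = θ_CB gives T_A·a = T_B·b, together with T_A + T_B = T₀.
T_A = T₀·b/(a+b) = 7640·974/1880 = 3958 N·m; T_B = 3682 N·m.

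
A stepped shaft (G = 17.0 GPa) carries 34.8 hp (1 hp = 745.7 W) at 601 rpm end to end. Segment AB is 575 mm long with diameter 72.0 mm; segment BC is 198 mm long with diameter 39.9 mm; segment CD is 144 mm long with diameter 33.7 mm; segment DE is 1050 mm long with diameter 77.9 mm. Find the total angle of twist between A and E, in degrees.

ω = 2π·601/60 = 62.94 rad/s, so T = P/ω = 34.8×745.7 / 62.94 = 412.3 N·m.
J_AB = π(0.0720)⁴/32 = 2.64×10^-6 m⁴; J_BC = π(0.0399)⁴/32 = 2.49×10^-7 m⁴; J_CD = π(0.0337)⁴/32 = 1.27×10^-7 m⁴; J_DE = π(0.0779)⁴/32 = 3.62×10^-6 m⁴.
θ = (T/G)·Σ L_i/J_i = (412.3/17.0×10⁹)·(0.575/2.64×10^-6 + 0.198/2.49×10^-7 + 0.144/1.27×10^-7 + 1.05/3.62×10^-6) = 0.05921 rad.

3.39°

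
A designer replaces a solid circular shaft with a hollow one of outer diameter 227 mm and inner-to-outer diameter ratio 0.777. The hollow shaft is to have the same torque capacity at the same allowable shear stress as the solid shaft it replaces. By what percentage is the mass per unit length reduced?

Equal τ_max and T ⇒ the solid shaft needs d_s³ = d_o³(1−k⁴), so d_s = 227·(1−0.777⁴)^(1/3) = 195.2 mm.
Area ratio A_h/A_s = d_o²(1−k²)/d_s² = (1−k²)/(1−k⁴)^(2/3) = 0.5361.
Mass saving = 1 − 0.5361 = 46.4 %.

46.4 %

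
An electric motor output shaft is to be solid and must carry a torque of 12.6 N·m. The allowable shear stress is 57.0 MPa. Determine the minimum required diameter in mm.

10.4 mm

For a solid shaft τ_max = 16T/(πd³), so d = (16T/(π τ_allow))^(1/3) = (16·12.60/(π·5.70×10^7))^(1/3) = 0.01040 m.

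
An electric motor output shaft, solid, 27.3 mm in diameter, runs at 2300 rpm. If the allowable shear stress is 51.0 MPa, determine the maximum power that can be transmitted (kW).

J = πd⁴/32 = π(0.0273)⁴/32 = 5.453×10^-8 m⁴.
T_max = τ_allow·J/r = 5.10×10^7 × 5.453×10^-8 / 0.0137 = 203.7 N·m.
ω = 2π·2300/60 = 240.9 rad/s, so P_max = T_max·ω = 4.907×10^4 W.

49.1 kW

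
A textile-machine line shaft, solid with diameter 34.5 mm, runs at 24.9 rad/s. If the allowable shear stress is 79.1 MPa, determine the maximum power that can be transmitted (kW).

J = πd⁴/32 = π(0.0345)⁴/32 = 1.391×10^-7 m⁴.
T_max = τ_allow·J/r = 7.91×10^7 × 1.391×10^-7 / 0.0173 = 637.8 N·m.
ω = 24.9 rad/s, so P_max = T_max·ω = 1.588×10^4 W.

15.9 kW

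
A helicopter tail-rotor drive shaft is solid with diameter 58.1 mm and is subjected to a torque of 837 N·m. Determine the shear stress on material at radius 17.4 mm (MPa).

13.0 MPa

J = πd⁴/32 = π(0.0581)⁴/32 = 1.119×10^-6 m⁴.
Shear stress varies linearly with radius: τ = T·r/J = 837.0 × 0.0174 / 1.119×10^-6 = 1.302×10^7 Pa.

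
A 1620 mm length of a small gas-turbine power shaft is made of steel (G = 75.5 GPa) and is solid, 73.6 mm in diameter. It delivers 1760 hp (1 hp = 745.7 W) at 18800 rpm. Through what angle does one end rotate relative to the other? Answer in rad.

ω = 2π·18800/60 = 1969 rad/s, so T = P/ω = 1760×745.7 / 1969 = 666.6 N·m.
J = πd⁴/32 = π(0.0736)⁴/32 = 2.881×10^-6 m⁴.
θ = T·L/(G·J) = 666.6 × 1.62 / (75.5×10⁹ × 2.881×10^-6) = 4.965×10^-3 rad.

0.00497 rad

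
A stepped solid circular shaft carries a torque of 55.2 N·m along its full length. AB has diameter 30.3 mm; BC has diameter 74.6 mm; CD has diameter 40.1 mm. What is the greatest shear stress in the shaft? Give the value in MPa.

Under the same torque, τ_max = 16T/(πd³) is largest where d is smallest — segment AB (d = 30.3 mm).
τ_max = 16·55.20/(π·(0.0303)³) = 1.011×10^7 Pa.

10.1 MPa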